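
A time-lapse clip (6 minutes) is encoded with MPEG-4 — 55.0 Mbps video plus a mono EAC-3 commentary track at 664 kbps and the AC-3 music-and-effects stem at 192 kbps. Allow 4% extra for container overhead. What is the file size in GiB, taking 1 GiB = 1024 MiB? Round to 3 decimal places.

6 min = 360 s
Audio total: 664 + 192 = 856 kbps = 0.856 Mbps.
Total bitrate: 55.0 + 0.856 = 55.856 Mbps.
Stream data: 55.856 Mbps × 360 s = 20108.2 Mb.
With 4% container overhead: ×1.04.
20,912 Mb = 2,614,060,800 bytes ÷ 1,073,741,824 = 2.435 GiB.

2.435 GiB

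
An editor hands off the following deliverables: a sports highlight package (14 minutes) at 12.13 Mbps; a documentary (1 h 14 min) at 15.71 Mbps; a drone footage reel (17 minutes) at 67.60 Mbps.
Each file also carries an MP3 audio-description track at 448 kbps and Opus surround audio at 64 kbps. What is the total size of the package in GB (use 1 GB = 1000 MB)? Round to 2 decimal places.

19.01 GB

Audio total: 448 + 64 = 512 kbps = 0.512 Mbps.
sports highlight package: 12.642 Mbps × 840 s = 10619.3 Mb
documentary: 16.222 Mbps × 4440 s = 72025.7 Mb
drone footage reel: 68.112 Mbps × 1020 s = 69474.2 Mb
Total: 152119.2 Mb = 19014.9 MB.
= 19.01 GB.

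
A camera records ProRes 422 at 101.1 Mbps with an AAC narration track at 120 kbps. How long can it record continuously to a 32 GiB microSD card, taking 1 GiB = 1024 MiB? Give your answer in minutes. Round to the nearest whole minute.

45 minutes

Audio: 120 kbps = 0.120 Mbps.
Total bitrate: 101.1 + 0.120 = 101.220 Mbps.
Capacity: 32 GiB = 274,878 Mb.
Recording time: 274,878 / 101.220 = 2,716 s ≈ 45.3 minutes.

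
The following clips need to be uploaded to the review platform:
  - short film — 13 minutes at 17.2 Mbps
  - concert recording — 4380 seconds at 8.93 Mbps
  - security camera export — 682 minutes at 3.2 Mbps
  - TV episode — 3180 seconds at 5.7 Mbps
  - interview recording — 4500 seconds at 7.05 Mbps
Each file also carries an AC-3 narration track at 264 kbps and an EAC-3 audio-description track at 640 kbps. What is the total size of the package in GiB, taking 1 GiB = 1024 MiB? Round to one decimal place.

32.8 GiB

Audio total: 264 + 640 = 904 kbps = 0.904 Mbps.
short film: 18.104 Mbps × 780 s = 14121.1 Mb
concert recording: 9.834 Mbps × 4380 s = 43072.9 Mb
security camera export: 4.104 Mbps × 40920 s = 167935.7 Mb
TV episode: 6.604 Mbps × 3180 s = 21000.7 Mb
interview recording: 7.954 Mbps × 4500 s = 35793.0 Mb
Total: 281923.4 Mb = 35240.4 MB.
= 32.82 GiB.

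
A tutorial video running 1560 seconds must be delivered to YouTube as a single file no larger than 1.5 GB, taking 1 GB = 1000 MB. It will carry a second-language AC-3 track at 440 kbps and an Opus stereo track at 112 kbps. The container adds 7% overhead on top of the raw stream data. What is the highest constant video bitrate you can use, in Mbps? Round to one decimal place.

Budget: 1.5 GB = 12000.0 Mb.
Stream payload after overhead: 12000.0 / 1.07 = 11215.0 Mb.
Total bitrate budget: 11215.0 Mb / 1560 s = 7.189 Mbps.
Audio total: 440 + 112 = 552 kbps = 0.552 Mbps.
Video: 7.189 − 0.552 = 6.637 Mbps.

6.6 Mbps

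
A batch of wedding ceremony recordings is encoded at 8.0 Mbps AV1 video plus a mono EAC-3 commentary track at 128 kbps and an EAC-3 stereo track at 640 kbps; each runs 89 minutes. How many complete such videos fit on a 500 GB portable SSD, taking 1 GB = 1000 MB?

89 min = 5340 s
Audio total: 128 + 640 = 768 kbps = 0.768 Mbps.
Total bitrate: 8.768 Mbps.
Per item: 8.768 Mbps × 5340 s = 46,821 Mb = 5,853 MB.
Capacity: 500 GB = 4,000,000 Mb; 85.43 items → 85 complete.

85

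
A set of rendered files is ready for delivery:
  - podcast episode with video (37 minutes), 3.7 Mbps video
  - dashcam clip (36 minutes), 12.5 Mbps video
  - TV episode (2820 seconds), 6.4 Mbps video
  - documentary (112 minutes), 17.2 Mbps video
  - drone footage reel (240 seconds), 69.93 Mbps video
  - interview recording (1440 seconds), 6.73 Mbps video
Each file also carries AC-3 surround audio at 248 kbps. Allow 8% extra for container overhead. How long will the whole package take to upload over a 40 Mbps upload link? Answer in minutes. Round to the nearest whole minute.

90 minutes

Audio: 248 kbps = 0.248 Mbps.
podcast episode with video: 3.948 Mbps × 2220 s × 1.08 = 9465.7 Mb
dashcam clip: 12.748 Mbps × 2160 s × 1.08 = 29738.5 Mb
TV episode: 6.648 Mbps × 2820 s × 1.08 = 20247.1 Mb
documentary: 17.448 Mbps × 6720 s × 1.08 = 126630.6 Mb
drone footage reel: 70.178 Mbps × 240 s × 1.08 = 18190.1 Mb
interview recording: 6.978 Mbps × 1440 s × 1.08 = 10852.2 Mb
Total: 215124.3 Mb = 26890.5 MB.
At 40 Mbps: 215124.3 / 40 = 5378 s ≈ 89.6 minutes.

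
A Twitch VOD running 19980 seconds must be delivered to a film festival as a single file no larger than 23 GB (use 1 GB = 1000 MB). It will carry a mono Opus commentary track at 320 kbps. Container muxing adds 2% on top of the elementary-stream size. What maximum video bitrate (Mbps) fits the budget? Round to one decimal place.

8.7 Mbps

Budget: 23 GB = 184000.0 Mb.
Stream payload after overhead: 184000.0 / 1.02 = 180392.2 Mb.
Total bitrate budget: 180392.2 Mb / 19980 s = 9.029 Mbps.
Audio: 320 kbps = 0.320 Mbps.
Video: 9.029 − 0.320 = 8.709 Mbps.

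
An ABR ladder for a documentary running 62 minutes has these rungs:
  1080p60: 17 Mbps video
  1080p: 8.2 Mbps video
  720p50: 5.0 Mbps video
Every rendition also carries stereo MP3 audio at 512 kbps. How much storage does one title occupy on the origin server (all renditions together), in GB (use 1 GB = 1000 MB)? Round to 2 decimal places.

62 min = 3720 s
Audio: 512 kbps = 0.512 Mbps.
Sum of rendition bitrates: (17+0.512) + (8.2+0.512) + (5.0+0.512) = 31.736 Mbps.
× 3720 s = 118,058 Mb = 14,757 MB = 14.76 GB.

14.76 GB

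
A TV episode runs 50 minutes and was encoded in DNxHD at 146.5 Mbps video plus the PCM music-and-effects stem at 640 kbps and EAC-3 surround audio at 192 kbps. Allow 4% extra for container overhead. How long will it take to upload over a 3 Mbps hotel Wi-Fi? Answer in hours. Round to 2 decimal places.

50 min = 3000 s
Audio total: 640 + 192 = 832 kbps = 0.832 Mbps.
Total bitrate: 147.332 Mbps.
File: 147.332 Mbps × 3000 s = 441996.0 Mb.
With 4% container overhead: ×1.04. → 459675.8 Mb.
At 3 Mbps: 459675.8 / 3 = 153225.3 s ≈ 42.6 hours.

42.56 hours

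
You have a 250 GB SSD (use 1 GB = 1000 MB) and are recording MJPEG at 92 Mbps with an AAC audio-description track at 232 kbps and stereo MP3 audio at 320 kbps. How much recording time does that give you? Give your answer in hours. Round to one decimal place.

Audio total: 232 + 320 = 552 kbps = 0.552 Mbps.
Total bitrate: 92 + 0.552 = 92.552 Mbps.
Capacity: 250 GB = 2,000,000 Mb.
Recording time: 2,000,000 / 92.552 = 21,609 s ≈ 6.00 hours.

6.0 hours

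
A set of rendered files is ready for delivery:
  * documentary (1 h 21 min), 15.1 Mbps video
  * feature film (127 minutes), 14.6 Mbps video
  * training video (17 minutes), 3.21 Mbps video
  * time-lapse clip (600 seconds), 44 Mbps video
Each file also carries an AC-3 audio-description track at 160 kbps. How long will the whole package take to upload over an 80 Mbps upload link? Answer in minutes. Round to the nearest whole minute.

45 minutes

Audio: 160 kbps = 0.160 Mbps.
documentary: 15.260 Mbps × 4860 s = 74163.6 Mb
feature film: 14.760 Mbps × 7620 s = 112471.2 Mb
training video: 3.370 Mbps × 1020 s = 3437.4 Mb
time-lapse clip: 44.160 Mbps × 600 s = 26496.0 Mb
Total: 216568.2 Mb = 27071.0 MB.
At 80 Mbps: 216568.2 / 80 = 2707 s ≈ 45.1 minutes.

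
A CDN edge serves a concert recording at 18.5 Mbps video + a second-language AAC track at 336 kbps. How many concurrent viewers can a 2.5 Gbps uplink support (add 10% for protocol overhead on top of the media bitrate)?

Audio: 336 kbps = 0.336 Mbps.
Per-viewer media rate: 18.836 Mbps.
On the wire with 10% overhead: 20.720 Mbps.
2.5 Gbps = 2,500 Mbps; 2,500 / 20.720 = 120.66 → 120 viewers.

120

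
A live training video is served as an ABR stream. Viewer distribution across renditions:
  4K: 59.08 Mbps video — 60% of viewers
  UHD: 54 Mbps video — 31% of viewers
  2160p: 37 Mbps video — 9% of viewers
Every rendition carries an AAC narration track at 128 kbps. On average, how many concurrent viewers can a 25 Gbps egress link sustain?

449

Audio: 128 kbps = 0.128 Mbps.
Average per-viewer bitrate: 0.60×59.208 + 0.31×54.128 + 0.09×37.128 = 55.646 Mbps.
25 Gbps = 25,000 Mbps; 25,000 / 55.646 = 449.27 → 449.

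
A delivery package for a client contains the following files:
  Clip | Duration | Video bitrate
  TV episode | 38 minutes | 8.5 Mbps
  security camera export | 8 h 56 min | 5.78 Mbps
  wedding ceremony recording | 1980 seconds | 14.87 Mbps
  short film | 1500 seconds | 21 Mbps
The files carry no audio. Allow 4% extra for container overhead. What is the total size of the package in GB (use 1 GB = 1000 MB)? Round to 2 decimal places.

TV episode: 8.500 Mbps × 2280 s × 1.04 = 20155.2 Mb
security camera export: 5.780 Mbps × 32160 s × 1.04 = 193320.2 Mb
wedding ceremony recording: 14.870 Mbps × 1980 s × 1.04 = 30620.3 Mb
short film: 21.000 Mbps × 1500 s × 1.04 = 32760.0 Mb
Total: 276855.7 Mb = 34607.0 MB.
= 34.61 GB.

34.61 GB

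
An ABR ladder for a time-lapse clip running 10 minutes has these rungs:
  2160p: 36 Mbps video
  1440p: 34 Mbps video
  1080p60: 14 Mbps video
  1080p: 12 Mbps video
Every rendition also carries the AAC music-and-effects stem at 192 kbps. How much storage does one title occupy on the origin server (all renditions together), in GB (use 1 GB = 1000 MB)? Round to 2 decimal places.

7.26 GB

10 min = 600 s
Audio: 192 kbps = 0.192 Mbps.
Sum of rendition bitrates: (36+0.192) + (34+0.192) + (14+0.192) + (12+0.192) = 96.768 Mbps.
× 600 s = 58,061 Mb = 7,258 MB = 7.258 GB.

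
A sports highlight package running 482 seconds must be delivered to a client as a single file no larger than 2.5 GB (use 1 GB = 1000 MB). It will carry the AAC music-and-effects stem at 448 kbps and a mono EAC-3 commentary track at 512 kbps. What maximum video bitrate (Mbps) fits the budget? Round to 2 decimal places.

40.53 Mbps

Budget: 2.5 GB = 20000.0 Mb.
Total bitrate budget: 20000.0 Mb / 482 s = 41.494 Mbps.
Audio total: 448 + 512 = 960 kbps = 0.960 Mbps.
Video: 41.494 − 0.960 = 40.534 Mbps.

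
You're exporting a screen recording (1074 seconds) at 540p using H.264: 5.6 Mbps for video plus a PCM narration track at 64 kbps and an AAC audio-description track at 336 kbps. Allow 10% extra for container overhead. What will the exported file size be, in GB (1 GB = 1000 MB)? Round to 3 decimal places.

0.886 GB

Audio total: 64 + 336 = 400 kbps = 0.400 Mbps.
Total bitrate: 5.6 + 0.400 = 6.000 Mbps.
Stream data: 6.000 Mbps × 1074 s = 6444.0 Mb.
With 10% container overhead: ×1.10.
7,088 Mb ÷ 8 = 886.0 MB → 0.8861 GB.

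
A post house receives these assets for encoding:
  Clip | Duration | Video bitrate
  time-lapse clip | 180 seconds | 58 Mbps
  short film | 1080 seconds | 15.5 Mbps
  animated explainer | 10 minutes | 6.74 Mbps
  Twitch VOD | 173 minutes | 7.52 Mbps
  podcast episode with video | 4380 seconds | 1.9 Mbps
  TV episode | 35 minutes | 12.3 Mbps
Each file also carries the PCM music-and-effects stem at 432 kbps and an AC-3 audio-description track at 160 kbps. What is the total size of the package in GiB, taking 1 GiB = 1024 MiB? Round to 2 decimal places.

17.99 GiB

Audio total: 432 + 160 = 592 kbps = 0.592 Mbps.
time-lapse clip: 58.592 Mbps × 180 s = 10546.6 Mb
short film: 16.092 Mbps × 1080 s = 17379.4 Mb
animated explainer: 7.332 Mbps × 600 s = 4399.2 Mb
Twitch VOD: 8.112 Mbps × 10380 s = 84202.6 Mb
podcast episode with video: 2.492 Mbps × 4380 s = 10915.0 Mb
TV episode: 12.892 Mbps × 2100 s = 27073.2 Mb
Total: 154515.8 Mb = 19314.5 MB.
= 17.99 GiB.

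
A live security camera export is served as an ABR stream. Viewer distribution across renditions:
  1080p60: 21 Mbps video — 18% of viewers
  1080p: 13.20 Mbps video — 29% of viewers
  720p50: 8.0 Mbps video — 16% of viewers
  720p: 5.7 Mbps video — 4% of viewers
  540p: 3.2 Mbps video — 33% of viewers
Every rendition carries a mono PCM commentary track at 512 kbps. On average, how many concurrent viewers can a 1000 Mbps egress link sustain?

93

Audio: 512 kbps = 0.512 Mbps.
Average per-viewer bitrate: 0.18×21.512 + 0.29×13.712 + 0.16×8.512 + 0.04×6.212 + 0.33×3.712 = 10.684 Mbps.
1000 Mbps = 1,000 Mbps; 1,000 / 10.684 = 93.60 → 93.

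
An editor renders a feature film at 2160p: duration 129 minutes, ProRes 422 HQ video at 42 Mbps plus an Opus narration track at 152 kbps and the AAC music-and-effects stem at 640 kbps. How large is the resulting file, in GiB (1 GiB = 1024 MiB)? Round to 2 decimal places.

38.56 GiB

129 min = 7740 s
Audio total: 152 + 640 = 792 kbps = 0.792 Mbps.
Total bitrate: 42 + 0.792 = 42.792 Mbps.
Stream data: 42.792 Mbps × 7740 s = 331210.1 Mb.
331,210 Mb = 41,401,260,000 bytes ÷ 1,073,741,824 = 38.56 GiB.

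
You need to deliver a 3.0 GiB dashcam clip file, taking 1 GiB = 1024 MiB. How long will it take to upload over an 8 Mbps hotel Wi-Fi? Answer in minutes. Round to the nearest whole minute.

54 minutes

File: 3.0 GiB = 25769.8 Mb.
At 8 Mbps: 25769.8 / 8 = 3221.2 s ≈ 53.7 minutes.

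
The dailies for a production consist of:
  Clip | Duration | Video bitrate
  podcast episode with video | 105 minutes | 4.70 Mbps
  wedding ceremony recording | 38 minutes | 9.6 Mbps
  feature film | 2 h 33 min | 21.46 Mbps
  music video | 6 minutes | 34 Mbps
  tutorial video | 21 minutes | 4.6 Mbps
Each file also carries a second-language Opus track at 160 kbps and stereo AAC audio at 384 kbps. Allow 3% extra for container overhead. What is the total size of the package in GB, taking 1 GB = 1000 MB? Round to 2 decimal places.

35.67 GB

Audio total: 160 + 384 = 544 kbps = 0.544 Mbps.
podcast episode with video: 5.244 Mbps × 6300 s × 1.03 = 34028.3 Mb
wedding ceremony recording: 10.144 Mbps × 2280 s × 1.03 = 23822.2 Mb
feature film: 22.004 Mbps × 9180 s × 1.03 = 208056.6 Mb
music video: 34.544 Mbps × 360 s × 1.03 = 12808.9 Mb
tutorial video: 5.144 Mbps × 1260 s × 1.03 = 6675.9 Mb
Total: 285391.9 Mb = 35674.0 MB.
= 35.67 GB.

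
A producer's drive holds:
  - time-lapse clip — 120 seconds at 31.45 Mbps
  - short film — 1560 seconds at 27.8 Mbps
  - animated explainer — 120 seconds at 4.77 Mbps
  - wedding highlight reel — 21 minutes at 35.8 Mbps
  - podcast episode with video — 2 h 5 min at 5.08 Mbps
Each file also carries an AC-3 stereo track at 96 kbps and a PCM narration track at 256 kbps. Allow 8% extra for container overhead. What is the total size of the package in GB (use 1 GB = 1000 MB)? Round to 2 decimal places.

Audio total: 96 + 256 = 352 kbps = 0.352 Mbps.
time-lapse clip: 31.802 Mbps × 120 s × 1.08 = 4121.5 Mb
short film: 28.152 Mbps × 1560 s × 1.08 = 47430.5 Mb
animated explainer: 5.122 Mbps × 120 s × 1.08 = 663.8 Mb
wedding highlight reel: 36.152 Mbps × 1260 s × 1.08 = 49195.6 Mb
podcast episode with video: 5.432 Mbps × 7500 s × 1.08 = 43999.2 Mb
Total: 145410.7 Mb = 18176.3 MB.
= 18.18 GB.

18.18 GB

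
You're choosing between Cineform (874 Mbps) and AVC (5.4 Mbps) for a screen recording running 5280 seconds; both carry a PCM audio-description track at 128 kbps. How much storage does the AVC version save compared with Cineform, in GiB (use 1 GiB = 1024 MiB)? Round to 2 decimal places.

Audio: 128 kbps = 0.128 Mbps.
Cineform: 874.128 Mbps × 5280 s = 4615395.8 Mb = 537.303 GiB.
AVC: 5.528 Mbps × 5280 s = 29187.8 Mb = 3.398 GiB.
Saving: 537.303 − 3.398 = 533.905 GiB.

533.90 GiB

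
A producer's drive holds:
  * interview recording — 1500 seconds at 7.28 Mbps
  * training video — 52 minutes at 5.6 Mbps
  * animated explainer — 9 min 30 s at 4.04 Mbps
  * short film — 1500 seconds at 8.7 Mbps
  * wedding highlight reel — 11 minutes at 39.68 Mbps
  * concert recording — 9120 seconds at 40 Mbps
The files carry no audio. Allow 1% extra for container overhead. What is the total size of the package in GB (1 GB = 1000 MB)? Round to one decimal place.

interview recording: 7.280 Mbps × 1500 s × 1.01 = 11029.2 Mb
training video: 5.600 Mbps × 3120 s × 1.01 = 17646.7 Mb
animated explainer: 4.040 Mbps × 570 s × 1.01 = 2325.8 Mb
short film: 8.700 Mbps × 1500 s × 1.01 = 13180.5 Mb
wedding highlight reel: 39.680 Mbps × 660 s × 1.01 = 26450.7 Mb
concert recording: 40.000 Mbps × 9120 s × 1.01 = 368448.0 Mb
Total: 439080.9 Mb = 54885.1 MB.
= 54.89 GB.

54.9 GB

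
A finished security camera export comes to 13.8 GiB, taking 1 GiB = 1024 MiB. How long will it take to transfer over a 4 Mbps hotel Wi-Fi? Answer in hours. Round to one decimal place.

File: 13.8 GiB = 118541.1 Mb.
At 4 Mbps: 118541.1 / 4 = 29635.3 s ≈ 8.23 hours.

8.2 hours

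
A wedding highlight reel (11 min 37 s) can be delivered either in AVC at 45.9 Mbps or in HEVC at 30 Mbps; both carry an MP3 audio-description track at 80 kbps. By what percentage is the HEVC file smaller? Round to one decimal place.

11 min 37 s = 697 s
Audio: 80 kbps = 0.080 Mbps.
AVC: 45.980 Mbps × 697 s = 32048.1 Mb = 4.006 GB.
HEVC: 30.080 Mbps × 697 s = 20965.8 Mb = 2.621 GB.
Reduction: (1 − 2.621/4.006) × 100 = 34.58%.

34.6%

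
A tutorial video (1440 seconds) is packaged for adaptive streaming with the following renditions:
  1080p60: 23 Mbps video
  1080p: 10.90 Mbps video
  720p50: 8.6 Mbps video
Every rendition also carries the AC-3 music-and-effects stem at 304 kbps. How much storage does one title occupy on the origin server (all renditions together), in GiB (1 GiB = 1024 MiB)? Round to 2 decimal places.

7.28 GiB

Audio: 304 kbps = 0.304 Mbps.
Sum of rendition bitrates: (23+0.304) + (10.90+0.304) + (8.6+0.304) = 43.412 Mbps.
× 1440 s = 62,513 Mb = 7,814 MB = 7.278 GiB.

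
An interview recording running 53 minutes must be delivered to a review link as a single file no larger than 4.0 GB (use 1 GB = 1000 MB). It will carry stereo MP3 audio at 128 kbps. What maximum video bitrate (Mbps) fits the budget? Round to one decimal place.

Budget: 4.0 GB = 32000.0 Mb.
53 min = 3180 s
Total bitrate budget: 32000.0 Mb / 3180 s = 10.063 Mbps.
Audio: 128 kbps = 0.128 Mbps.
Video: 10.063 − 0.128 = 9.935 Mbps.

9.9 Mbps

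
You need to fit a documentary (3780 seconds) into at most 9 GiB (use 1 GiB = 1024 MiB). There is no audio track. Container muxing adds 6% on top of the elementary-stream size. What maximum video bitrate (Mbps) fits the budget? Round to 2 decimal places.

Budget: 9 GiB = 77309.4 Mb.
Stream payload after overhead: 77309.4 / 1.06 = 72933.4 Mb.
Total bitrate budget: 72933.4 Mb / 3780 s = 19.295 Mbps.

19.29 Mbps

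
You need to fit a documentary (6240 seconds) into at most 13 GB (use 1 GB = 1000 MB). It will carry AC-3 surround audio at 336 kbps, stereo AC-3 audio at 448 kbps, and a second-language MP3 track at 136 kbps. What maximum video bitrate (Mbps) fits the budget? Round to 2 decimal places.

15.75 Mbps

Budget: 13 GB = 104000.0 Mb.
Total bitrate budget: 104000.0 Mb / 6240 s = 16.667 Mbps.
Audio total: 336 + 448 + 136 = 920 kbps = 0.920 Mbps.
Video: 16.667 − 0.920 = 15.747 Mbps.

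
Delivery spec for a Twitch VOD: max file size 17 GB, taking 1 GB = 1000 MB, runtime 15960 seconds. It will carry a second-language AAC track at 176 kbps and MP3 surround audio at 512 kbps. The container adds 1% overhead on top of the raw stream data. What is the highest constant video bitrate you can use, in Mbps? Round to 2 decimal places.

Budget: 17 GB = 136000.0 Mb.
Stream payload after overhead: 136000.0 / 1.01 = 134653.5 Mb.
Total bitrate budget: 134653.5 Mb / 15960 s = 8.437 Mbps.
Audio total: 176 + 512 = 688 kbps = 0.688 Mbps.
Video: 8.437 − 0.688 = 7.749 Mbps.

7.75 Mbps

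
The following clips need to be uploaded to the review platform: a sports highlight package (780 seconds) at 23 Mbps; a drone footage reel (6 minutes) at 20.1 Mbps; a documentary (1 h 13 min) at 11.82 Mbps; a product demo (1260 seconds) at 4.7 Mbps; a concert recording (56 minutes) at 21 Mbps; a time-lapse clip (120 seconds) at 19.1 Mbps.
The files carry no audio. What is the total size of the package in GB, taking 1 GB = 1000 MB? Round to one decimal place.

19.5 GB

sports highlight package: 23.000 Mbps × 780 s = 17940.0 Mb
drone footage reel: 20.100 Mbps × 360 s = 7236.0 Mb
documentary: 11.820 Mbps × 4380 s = 51771.6 Mb
product demo: 4.700 Mbps × 1260 s = 5922.0 Mb
concert recording: 21.000 Mbps × 3360 s = 70560.0 Mb
time-lapse clip: 19.100 Mbps × 120 s = 2292.0 Mb
Total: 155721.6 Mb = 19465.2 MB.
= 19.47 GB.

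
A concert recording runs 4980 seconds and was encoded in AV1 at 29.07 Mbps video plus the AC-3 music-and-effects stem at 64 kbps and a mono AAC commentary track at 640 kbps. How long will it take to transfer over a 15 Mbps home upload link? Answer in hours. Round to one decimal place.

Audio total: 64 + 640 = 704 kbps = 0.704 Mbps.
Total bitrate: 29.774 Mbps.
File: 29.774 Mbps × 4980 s = 148274.5 Mb.
At 15 Mbps: 148274.5 / 15 = 9885.0 s ≈ 2.75 hours.

2.7 hours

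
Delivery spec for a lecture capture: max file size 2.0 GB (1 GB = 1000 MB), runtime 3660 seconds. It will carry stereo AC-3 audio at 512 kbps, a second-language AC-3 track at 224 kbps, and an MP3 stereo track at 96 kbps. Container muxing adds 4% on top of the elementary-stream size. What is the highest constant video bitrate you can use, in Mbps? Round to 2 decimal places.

3.37 Mbps

Budget: 2.0 GB = 16000.0 Mb.
Stream payload after overhead: 16000.0 / 1.04 = 15384.6 Mb.
Total bitrate budget: 15384.6 Mb / 3660 s = 4.203 Mbps.
Audio total: 512 + 224 + 96 = 832 kbps = 0.832 Mbps.
Video: 4.203 − 0.832 = 3.371 Mbps.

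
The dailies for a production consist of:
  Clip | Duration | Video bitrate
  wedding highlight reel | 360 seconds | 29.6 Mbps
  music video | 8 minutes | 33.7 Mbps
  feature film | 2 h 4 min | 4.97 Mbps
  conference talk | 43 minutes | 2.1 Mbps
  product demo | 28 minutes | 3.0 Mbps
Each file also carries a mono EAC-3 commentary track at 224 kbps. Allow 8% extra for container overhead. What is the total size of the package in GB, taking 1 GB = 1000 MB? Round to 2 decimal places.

Audio: 224 kbps = 0.224 Mbps.
wedding highlight reel: 29.824 Mbps × 360 s × 1.08 = 11595.6 Mb
music video: 33.924 Mbps × 480 s × 1.08 = 17586.2 Mb
feature film: 5.194 Mbps × 7440 s × 1.08 = 41734.8 Mb
conference talk: 2.324 Mbps × 2580 s × 1.08 = 6475.6 Mb
product demo: 3.224 Mbps × 1680 s × 1.08 = 5849.6 Mb
Total: 83241.8 Mb = 10405.2 MB.
= 10.41 GB.

10.41 GB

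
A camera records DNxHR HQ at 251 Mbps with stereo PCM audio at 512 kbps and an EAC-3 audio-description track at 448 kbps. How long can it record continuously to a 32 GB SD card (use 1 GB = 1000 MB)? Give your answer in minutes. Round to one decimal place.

16.9 minutes

Audio total: 512 + 448 = 960 kbps = 0.960 Mbps.
Total bitrate: 251 + 0.960 = 251.960 Mbps.
Capacity: 32 GB = 256,000 Mb.
Recording time: 256,000 / 251.960 = 1,016 s ≈ 16.9 minutes.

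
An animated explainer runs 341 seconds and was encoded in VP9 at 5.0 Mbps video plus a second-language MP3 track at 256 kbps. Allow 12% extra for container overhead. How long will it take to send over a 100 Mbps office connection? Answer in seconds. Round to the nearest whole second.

Audio: 256 kbps = 0.256 Mbps.
Total bitrate: 5.256 Mbps.
File: 5.256 Mbps × 341 s = 1792.3 Mb.
With 12% container overhead: ×1.12. → 2007.4 Mb.
At 100 Mbps: 2007.4 / 100 = 20.1 s ≈ 20.1 seconds.

20 seconds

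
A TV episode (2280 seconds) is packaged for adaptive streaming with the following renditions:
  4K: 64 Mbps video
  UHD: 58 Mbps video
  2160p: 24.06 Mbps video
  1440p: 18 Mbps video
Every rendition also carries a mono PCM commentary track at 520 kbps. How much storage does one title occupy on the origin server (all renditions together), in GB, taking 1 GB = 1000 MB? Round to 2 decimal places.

Audio: 520 kbps = 0.520 Mbps.
Sum of rendition bitrates: (64+0.520) + (58+0.520) + (24.06+0.520) + (18+0.520) = 166.140 Mbps.
× 2280 s = 378,799 Mb = 47,350 MB = 47.35 GB.

47.35 GB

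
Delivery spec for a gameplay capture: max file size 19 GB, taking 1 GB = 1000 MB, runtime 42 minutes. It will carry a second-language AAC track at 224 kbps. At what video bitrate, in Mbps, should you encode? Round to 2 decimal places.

60.09 Mbps

Budget: 19 GB = 152000.0 Mb.
42 min = 2520 s
Total bitrate budget: 152000.0 Mb / 2520 s = 60.317 Mbps.
Audio: 224 kbps = 0.224 Mbps.
Video: 60.317 − 0.224 = 60.093 Mbps.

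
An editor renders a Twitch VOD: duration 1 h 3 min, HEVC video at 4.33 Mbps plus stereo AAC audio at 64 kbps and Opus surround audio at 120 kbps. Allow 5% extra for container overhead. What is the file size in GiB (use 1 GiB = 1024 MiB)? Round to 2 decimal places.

2.09 GiB

1 h 3 min = 63 min = 3780 s
Audio total: 64 + 120 = 184 kbps = 0.184 Mbps.
Total bitrate: 4.33 + 0.184 = 4.514 Mbps.
Stream data: 4.514 Mbps × 3780 s = 17062.9 Mb.
With 5% container overhead: ×1.05.
17,916 Mb = 2,239,508,250 bytes ÷ 1,073,741,824 = 2.086 GiB.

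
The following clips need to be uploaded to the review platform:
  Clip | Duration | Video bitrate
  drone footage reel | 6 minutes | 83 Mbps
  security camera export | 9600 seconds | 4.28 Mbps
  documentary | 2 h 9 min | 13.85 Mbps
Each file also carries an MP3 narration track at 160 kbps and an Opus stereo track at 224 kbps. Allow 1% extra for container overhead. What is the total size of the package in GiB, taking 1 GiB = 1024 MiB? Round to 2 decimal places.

21.75 GiB

Audio total: 160 + 224 = 384 kbps = 0.384 Mbps.
drone footage reel: 83.384 Mbps × 360 s × 1.01 = 30318.4 Mb
security camera export: 4.664 Mbps × 9600 s × 1.01 = 45222.1 Mb
documentary: 14.234 Mbps × 7740 s × 1.01 = 111272.9 Mb
Total: 186813.4 Mb = 23351.7 MB.
= 21.75 GiB.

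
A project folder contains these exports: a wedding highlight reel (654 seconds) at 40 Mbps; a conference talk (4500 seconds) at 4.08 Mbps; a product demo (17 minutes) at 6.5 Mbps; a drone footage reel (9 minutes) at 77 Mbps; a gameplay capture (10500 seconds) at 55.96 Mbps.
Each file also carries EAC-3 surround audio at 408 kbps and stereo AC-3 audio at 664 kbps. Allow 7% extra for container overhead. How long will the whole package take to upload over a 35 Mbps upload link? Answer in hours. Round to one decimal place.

Audio total: 408 + 664 = 1072 kbps = 1.072 Mbps.
wedding highlight reel: 41.072 Mbps × 654 s × 1.07 = 28741.4 Mb
conference talk: 5.152 Mbps × 4500 s × 1.07 = 24806.9 Mb
product demo: 7.572 Mbps × 1020 s × 1.07 = 8264.1 Mb
drone footage reel: 78.072 Mbps × 540 s × 1.07 = 45110.0 Mb
gameplay capture: 57.032 Mbps × 10500 s × 1.07 = 640754.5 Mb
Total: 747676.8 Mb = 93459.6 MB.
At 35 Mbps: 747676.8 / 35 = 21362 s ≈ 5.93 hours.

5.9 hours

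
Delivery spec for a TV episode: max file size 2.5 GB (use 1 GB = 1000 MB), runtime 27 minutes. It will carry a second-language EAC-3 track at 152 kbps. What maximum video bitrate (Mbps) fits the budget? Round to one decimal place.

Budget: 2.5 GB = 20000.0 Mb.
27 min = 1620 s
Total bitrate budget: 20000.0 Mb / 1620 s = 12.346 Mbps.
Audio: 152 kbps = 0.152 Mbps.
Video: 12.346 − 0.152 = 12.194 Mbps.

12.2 Mbps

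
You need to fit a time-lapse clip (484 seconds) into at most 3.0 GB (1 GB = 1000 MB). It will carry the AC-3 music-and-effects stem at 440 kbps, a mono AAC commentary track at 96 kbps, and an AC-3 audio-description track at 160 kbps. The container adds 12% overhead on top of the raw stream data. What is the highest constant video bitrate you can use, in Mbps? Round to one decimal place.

43.6 Mbps

Budget: 3.0 GB = 24000.0 Mb.
Stream payload after overhead: 24000.0 / 1.12 = 21428.6 Mb.
Total bitrate budget: 21428.6 Mb / 484 s = 44.274 Mbps.
Audio total: 440 + 96 + 160 = 696 kbps = 0.696 Mbps.
Video: 44.274 − 0.696 = 43.578 Mbps.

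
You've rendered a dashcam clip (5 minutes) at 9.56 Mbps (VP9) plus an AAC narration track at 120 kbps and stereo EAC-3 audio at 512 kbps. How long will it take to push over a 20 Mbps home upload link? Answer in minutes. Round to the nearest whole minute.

3 minutes

5 min = 300 s
Audio total: 120 + 512 = 632 kbps = 0.632 Mbps.
Total bitrate: 10.192 Mbps.
File: 10.192 Mbps × 300 s = 3057.6 Mb.
At 20 Mbps: 3057.6 / 20 = 152.9 s ≈ 2.55 minutes.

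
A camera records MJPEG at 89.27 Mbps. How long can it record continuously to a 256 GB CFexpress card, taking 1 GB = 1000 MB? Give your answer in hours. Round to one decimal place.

6.4 hours

Capacity: 256 GB = 2,048,000 Mb.
Recording time: 2,048,000 / 89.270 = 22,942 s ≈ 6.37 hours.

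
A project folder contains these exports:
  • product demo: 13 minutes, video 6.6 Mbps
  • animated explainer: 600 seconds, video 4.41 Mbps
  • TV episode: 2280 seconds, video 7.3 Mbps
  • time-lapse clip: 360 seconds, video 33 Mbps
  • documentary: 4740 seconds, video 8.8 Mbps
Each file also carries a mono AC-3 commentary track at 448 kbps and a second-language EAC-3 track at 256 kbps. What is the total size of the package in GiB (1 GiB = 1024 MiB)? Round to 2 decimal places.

9.80 GiB

Audio total: 448 + 256 = 704 kbps = 0.704 Mbps.
product demo: 7.304 Mbps × 780 s = 5697.1 Mb
animated explainer: 5.114 Mbps × 600 s = 3068.4 Mb
TV episode: 8.004 Mbps × 2280 s = 18249.1 Mb
time-lapse clip: 33.704 Mbps × 360 s = 12133.4 Mb
documentary: 9.504 Mbps × 4740 s = 45049.0 Mb
Total: 84197.0 Mb = 10524.6 MB.
= 9.802 GiB.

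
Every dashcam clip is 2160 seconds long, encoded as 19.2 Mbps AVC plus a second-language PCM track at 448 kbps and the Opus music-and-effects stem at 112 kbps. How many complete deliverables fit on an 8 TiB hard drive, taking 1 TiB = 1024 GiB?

Audio total: 448 + 112 = 560 kbps = 0.560 Mbps.
Total bitrate: 19.760 Mbps.
Per item: 19.760 Mbps × 2160 s = 42,682 Mb = 5,335 MB.
Capacity: 8 TiB = 70,368,744 Mb; 1648.69 items → 1648 complete.

1648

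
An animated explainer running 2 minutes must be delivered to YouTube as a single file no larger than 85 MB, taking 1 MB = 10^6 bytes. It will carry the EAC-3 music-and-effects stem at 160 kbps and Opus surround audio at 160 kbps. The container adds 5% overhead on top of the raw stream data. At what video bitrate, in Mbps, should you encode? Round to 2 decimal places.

5.08 Mbps

Budget: 85 MB = 680.0 Mb.
Stream payload after overhead: 680.0 / 1.05 = 647.6 Mb.
2 min = 120 s
Total bitrate budget: 647.6 Mb / 120 s = 5.397 Mbps.
Audio total: 160 + 160 = 320 kbps = 0.320 Mbps.
Video: 5.397 − 0.320 = 5.077 Mbps.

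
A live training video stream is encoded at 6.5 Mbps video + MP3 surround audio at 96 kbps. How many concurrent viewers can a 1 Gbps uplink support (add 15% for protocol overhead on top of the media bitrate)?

131

Audio: 96 kbps = 0.096 Mbps.
Per-viewer media rate: 6.596 Mbps.
On the wire with 15% overhead: 7.585 Mbps.
1 Gbps = 1,000 Mbps; 1,000 / 7.585 = 131.83 → 131 viewers.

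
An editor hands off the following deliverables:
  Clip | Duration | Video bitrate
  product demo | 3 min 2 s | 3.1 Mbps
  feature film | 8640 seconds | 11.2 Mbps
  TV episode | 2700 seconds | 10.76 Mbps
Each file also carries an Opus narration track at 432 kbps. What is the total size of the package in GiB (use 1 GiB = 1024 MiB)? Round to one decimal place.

Audio: 432 kbps = 0.432 Mbps.
product demo: 3.532 Mbps × 182 s = 642.8 Mb
feature film: 11.632 Mbps × 8640 s = 100500.5 Mb
TV episode: 11.192 Mbps × 2700 s = 30218.4 Mb
Total: 131361.7 Mb = 16420.2 MB.
= 15.29 GiB.

15.3 GiB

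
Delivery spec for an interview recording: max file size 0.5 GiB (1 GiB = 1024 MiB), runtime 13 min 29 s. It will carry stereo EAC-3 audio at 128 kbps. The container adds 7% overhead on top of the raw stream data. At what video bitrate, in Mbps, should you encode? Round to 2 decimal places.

4.83 Mbps

Budget: 0.5 GiB = 4295.0 Mb.
Stream payload after overhead: 4295.0 / 1.07 = 4014.0 Mb.
13 min 29 s = 809 s
Total bitrate budget: 4014.0 Mb / 809 s = 4.962 Mbps.
Audio: 128 kbps = 0.128 Mbps.
Video: 4.962 − 0.128 = 4.834 Mbps.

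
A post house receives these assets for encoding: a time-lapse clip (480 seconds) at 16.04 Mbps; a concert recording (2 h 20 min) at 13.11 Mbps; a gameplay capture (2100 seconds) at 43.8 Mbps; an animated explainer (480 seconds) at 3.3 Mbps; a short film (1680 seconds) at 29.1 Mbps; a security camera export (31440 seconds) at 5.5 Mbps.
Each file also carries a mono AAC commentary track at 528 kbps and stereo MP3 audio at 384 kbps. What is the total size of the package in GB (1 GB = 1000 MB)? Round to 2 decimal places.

Audio total: 528 + 384 = 912 kbps = 0.912 Mbps.
time-lapse clip: 16.952 Mbps × 480 s = 8137.0 Mb
concert recording: 14.022 Mbps × 8400 s = 117784.8 Mb
gameplay capture: 44.712 Mbps × 2100 s = 93895.2 Mb
animated explainer: 4.212 Mbps × 480 s = 2021.8 Mb
short film: 30.012 Mbps × 1680 s = 50420.2 Mb
security camera export: 6.412 Mbps × 31440 s = 201593.3 Mb
Total: 473852.2 Mb = 59231.5 MB.
= 59.23 GB.

59.23 GB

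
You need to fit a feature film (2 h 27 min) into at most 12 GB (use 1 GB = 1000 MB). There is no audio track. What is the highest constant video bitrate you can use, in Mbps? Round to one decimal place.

Budget: 12 GB = 96000.0 Mb.
2 h 27 min = 147 min = 8820 s
Total bitrate budget: 96000.0 Mb / 8820 s = 10.884 Mbps.

10.9 Mbps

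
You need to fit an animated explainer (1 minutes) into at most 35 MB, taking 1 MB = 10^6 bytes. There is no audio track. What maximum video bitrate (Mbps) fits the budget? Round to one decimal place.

4.7 Mbps

Budget: 35 MB = 280.0 Mb.
Total bitrate budget: 280.0 Mb / 60 s = 4.667 Mbps.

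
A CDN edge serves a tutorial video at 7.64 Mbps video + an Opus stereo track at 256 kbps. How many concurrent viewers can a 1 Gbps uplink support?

Audio: 256 kbps = 0.256 Mbps.
Per-viewer media rate: 7.896 Mbps.
1 Gbps = 1,000 Mbps; 1,000 / 7.896 = 126.65 → 126 viewers.

126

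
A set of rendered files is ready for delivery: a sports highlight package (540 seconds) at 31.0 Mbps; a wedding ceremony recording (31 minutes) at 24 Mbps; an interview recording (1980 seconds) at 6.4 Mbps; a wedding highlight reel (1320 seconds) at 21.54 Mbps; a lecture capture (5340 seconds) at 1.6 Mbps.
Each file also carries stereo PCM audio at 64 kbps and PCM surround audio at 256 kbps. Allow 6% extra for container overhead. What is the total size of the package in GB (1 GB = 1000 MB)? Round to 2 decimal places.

15.18 GB

Audio total: 64 + 256 = 320 kbps = 0.320 Mbps.
sports highlight package: 31.320 Mbps × 540 s × 1.06 = 17927.6 Mb
wedding ceremony recording: 24.320 Mbps × 1860 s × 1.06 = 47949.3 Mb
interview recording: 6.720 Mbps × 1980 s × 1.06 = 14103.9 Mb
wedding highlight reel: 21.860 Mbps × 1320 s × 1.06 = 30586.5 Mb
lecture capture: 1.920 Mbps × 5340 s × 1.06 = 10868.0 Mb
Total: 121435.3 Mb = 15179.4 MB.
= 15.18 GB.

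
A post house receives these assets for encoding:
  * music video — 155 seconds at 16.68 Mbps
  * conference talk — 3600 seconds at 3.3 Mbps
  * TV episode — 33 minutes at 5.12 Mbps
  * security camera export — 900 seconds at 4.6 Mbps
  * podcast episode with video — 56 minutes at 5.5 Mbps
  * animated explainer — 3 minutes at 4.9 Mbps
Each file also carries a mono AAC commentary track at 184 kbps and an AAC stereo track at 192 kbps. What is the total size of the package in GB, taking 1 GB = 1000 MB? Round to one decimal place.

Audio total: 184 + 192 = 376 kbps = 0.376 Mbps.
music video: 17.056 Mbps × 155 s = 2643.7 Mb
conference talk: 3.676 Mbps × 3600 s = 13233.6 Mb
TV episode: 5.496 Mbps × 1980 s = 10882.1 Mb
security camera export: 4.976 Mbps × 900 s = 4478.4 Mb
podcast episode with video: 5.876 Mbps × 3360 s = 19743.4 Mb
animated explainer: 5.276 Mbps × 180 s = 949.7 Mb
Total: 51930.8 Mb = 6491.4 MB.
= 6.491 GB.

6.5 GB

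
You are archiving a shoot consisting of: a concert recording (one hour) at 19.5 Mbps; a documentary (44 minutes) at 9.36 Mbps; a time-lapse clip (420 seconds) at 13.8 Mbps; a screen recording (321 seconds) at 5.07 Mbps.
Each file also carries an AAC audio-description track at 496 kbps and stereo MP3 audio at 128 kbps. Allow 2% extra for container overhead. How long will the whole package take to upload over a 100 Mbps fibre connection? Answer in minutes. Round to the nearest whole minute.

18 minutes

Audio total: 496 + 128 = 624 kbps = 0.624 Mbps.
concert recording: 20.124 Mbps × 3600 s × 1.02 = 73895.3 Mb
documentary: 9.984 Mbps × 2640 s × 1.02 = 26884.9 Mb
time-lapse clip: 14.424 Mbps × 420 s × 1.02 = 6179.2 Mb
screen recording: 5.694 Mbps × 321 s × 1.02 = 1864.3 Mb
Total: 108823.8 Mb = 13603.0 MB.
At 100 Mbps: 108823.8 / 100 = 1088 s ≈ 18.1 minutes.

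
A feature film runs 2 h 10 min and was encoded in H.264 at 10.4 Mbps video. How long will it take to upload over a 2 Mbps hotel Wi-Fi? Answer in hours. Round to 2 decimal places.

2 h 10 min = 130 min = 7800 s
File: 10.400 Mbps × 7800 s = 81120.0 Mb.
At 2 Mbps: 81120.0 / 2 = 40560.0 s ≈ 11.3 hours.

11.27 hours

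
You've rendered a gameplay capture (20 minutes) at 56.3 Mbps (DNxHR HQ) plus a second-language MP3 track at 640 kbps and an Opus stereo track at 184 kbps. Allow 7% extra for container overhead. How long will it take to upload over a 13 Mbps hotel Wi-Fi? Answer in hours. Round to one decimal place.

1.6 hours

20 min = 1200 s
Audio total: 640 + 184 = 824 kbps = 0.824 Mbps.
Total bitrate: 57.124 Mbps.
File: 57.124 Mbps × 1200 s = 68548.8 Mb.
With 7% container overhead: ×1.07. → 73347.2 Mb.
At 13 Mbps: 73347.2 / 13 = 5642.1 s ≈ 1.57 hours.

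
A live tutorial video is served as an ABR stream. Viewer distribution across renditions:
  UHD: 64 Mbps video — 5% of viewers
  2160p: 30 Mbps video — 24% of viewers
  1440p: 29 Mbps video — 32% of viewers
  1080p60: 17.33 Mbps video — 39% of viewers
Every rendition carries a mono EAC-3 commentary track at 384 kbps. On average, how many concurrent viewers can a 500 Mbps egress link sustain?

Audio: 384 kbps = 0.384 Mbps.
Average per-viewer bitrate: 0.05×64.384 + 0.24×30.384 + 0.32×29.384 + 0.39×17.714 = 26.823 Mbps.
500 Mbps = 500.0 Mbps; 500.0 / 26.823 = 18.64 → 18.

18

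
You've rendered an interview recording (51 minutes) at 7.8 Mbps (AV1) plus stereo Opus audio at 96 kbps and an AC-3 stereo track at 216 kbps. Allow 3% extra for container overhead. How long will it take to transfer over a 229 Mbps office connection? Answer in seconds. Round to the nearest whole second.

51 min = 3060 s
Audio total: 96 + 216 = 312 kbps = 0.312 Mbps.
Total bitrate: 8.112 Mbps.
File: 8.112 Mbps × 3060 s = 24822.7 Mb.
With 3% container overhead: ×1.03. → 25567.4 Mb.
At 229 Mbps: 25567.4 / 229 = 111.6 s ≈ 112 seconds.

112 seconds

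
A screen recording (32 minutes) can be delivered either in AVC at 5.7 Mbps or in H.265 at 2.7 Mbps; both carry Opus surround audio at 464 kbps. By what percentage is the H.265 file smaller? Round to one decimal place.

32 min = 1920 s
Audio: 464 kbps = 0.464 Mbps.
AVC: 6.164 Mbps × 1920 s = 11834.9 Mb = 1.378 GiB.
H.265: 3.164 Mbps × 1920 s = 6074.9 Mb = 0.707 GiB.
Reduction: (1 − 0.707/1.378) × 100 = 48.67%.

48.7%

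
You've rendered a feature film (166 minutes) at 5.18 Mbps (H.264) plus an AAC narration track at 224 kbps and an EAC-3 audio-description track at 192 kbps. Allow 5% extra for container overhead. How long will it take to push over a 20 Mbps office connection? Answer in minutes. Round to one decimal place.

166 min = 9960 s
Audio total: 224 + 192 = 416 kbps = 0.416 Mbps.
Total bitrate: 5.596 Mbps.
File: 5.596 Mbps × 9960 s = 55736.2 Mb.
With 5% container overhead: ×1.05. → 58523.0 Mb.
At 20 Mbps: 58523.0 / 20 = 2926.1 s ≈ 48.8 minutes.

48.8 minutes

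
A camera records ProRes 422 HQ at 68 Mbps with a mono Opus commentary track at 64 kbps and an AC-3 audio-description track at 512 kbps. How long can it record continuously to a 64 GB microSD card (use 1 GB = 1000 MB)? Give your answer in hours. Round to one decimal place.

2.1 hours

Audio total: 64 + 512 = 576 kbps = 0.576 Mbps.
Total bitrate: 68 + 0.576 = 68.576 Mbps.
Capacity: 64 GB = 512,000 Mb.
Recording time: 512,000 / 68.576 = 7,466 s ≈ 2.07 hours.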